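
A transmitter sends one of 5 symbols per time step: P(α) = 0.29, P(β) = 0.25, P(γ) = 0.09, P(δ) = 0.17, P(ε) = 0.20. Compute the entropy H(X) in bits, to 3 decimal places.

H = −Σ pᵢ log₂ pᵢ.
−0.29·log₂(0.29) = 0.5179
−0.25·log₂(0.25) = 0.5000
−0.09·log₂(0.09) = 0.3127
−0.17·log₂(0.17) = 0.4346
−0.20·log₂(0.20) = 0.4644
Sum ≈ 2.2295 → 2.230 bits.

2.230 bits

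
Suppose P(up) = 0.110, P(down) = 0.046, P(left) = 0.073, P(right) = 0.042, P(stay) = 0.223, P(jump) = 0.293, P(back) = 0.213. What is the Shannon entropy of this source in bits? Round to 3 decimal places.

H = −Σ pᵢ log₂ pᵢ.
−0.110·log₂(0.110) = 0.3503
−0.046·log₂(0.046) = 0.2043
−0.073·log₂(0.073) = 0.2756
−0.042·log₂(0.042) = 0.1921
−0.223·log₂(0.223) = 0.4828
−0.293·log₂(0.293) = 0.5189
−0.213·log₂(0.213) = 0.4752
Sum ≈ 2.4993 → 2.499 bits.

2.499 bits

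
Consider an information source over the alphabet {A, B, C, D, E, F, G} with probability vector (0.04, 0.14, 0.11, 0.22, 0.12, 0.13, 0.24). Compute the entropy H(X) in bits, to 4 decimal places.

H = −Σ pᵢ log₂ pᵢ.
−0.04·log₂(0.04) = 0.1858
−0.14·log₂(0.14) = 0.3971
−0.11·log₂(0.11) = 0.3503
−0.22·log₂(0.22) = 0.4806
−0.12·log₂(0.12) = 0.3671
−0.13·log₂(0.13) = 0.3826
−0.24·log₂(0.24) = 0.4941
Sum ≈ 2.6576 → 2.6576 bits.

2.6576 bits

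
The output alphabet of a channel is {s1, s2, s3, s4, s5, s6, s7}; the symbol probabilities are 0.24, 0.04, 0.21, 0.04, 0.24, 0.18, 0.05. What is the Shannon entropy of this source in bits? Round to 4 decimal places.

H = −Σ pᵢ log₂ pᵢ.
−0.24·log₂(0.24) = 0.4941
−0.04·log₂(0.04) = 0.1858
−0.21·log₂(0.21) = 0.4728
−0.04·log₂(0.04) = 0.1858
−0.24·log₂(0.24) = 0.4941
−0.18·log₂(0.18) = 0.4453
−0.05·log₂(0.05) = 0.2161
Sum ≈ 2.4940 → 2.4940 bits.

2.4940 bits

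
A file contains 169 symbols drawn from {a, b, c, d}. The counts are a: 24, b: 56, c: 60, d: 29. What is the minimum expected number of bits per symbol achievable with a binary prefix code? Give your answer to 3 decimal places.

1.959 bits/symbol

Probabilities are the counts divided by 169.
Repeatedly combine the two least-probable nodes; the expected code length is the sum of the merged weights.
merge 24/169 + 29/169 → 53/169
merge 53/169 + 56/169 → 109/169
merge 60/169 + 109/169 → 1
L = 53/169 + 109/169 + 1 = 331/169 ≈ 1.959 bits/symbol.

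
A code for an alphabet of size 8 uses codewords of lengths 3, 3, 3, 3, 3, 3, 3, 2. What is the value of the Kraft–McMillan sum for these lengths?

1.125

With common denominator 2^3 = 8: Σ 2^(−ℓᵢ) = 1/8 + 1/8 + 1/8 + 1/8 + 1/8 + 1/8 + 1/8 + 2/8 = 9/8 = 1.125.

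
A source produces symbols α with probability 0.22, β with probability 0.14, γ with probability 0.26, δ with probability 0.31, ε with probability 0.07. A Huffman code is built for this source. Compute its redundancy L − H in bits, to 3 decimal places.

0.035 bits

Entropy H = −Σ p log₂ p ≈ 2.1753 bits.
Huffman merges: 7/100+7/50→21/100; 21/100+11/50→43/100; 13/50+31/100→57/100; 43/100+57/100→1. L = 221/100 ≈ 2.2100.
L − H = 2.2100 − 2.1753 = 0.035 bits.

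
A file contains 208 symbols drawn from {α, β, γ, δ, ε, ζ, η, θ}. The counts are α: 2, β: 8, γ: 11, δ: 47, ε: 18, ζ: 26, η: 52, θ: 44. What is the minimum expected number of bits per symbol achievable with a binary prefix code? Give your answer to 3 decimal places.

Probabilities are the counts divided by 208.
Repeatedly combine the two least-probable nodes; the expected code length is the sum of the merged weights.
merge 1/104 + 1/26 → 5/104
merge 5/104 + 11/208 → 21/208
merge 9/104 + 21/208 → 3/16
merge 1/8 + 3/16 → 5/16
merge 11/52 + 47/208 → 7/16
merge 1/4 + 5/16 → 9/16
merge 7/16 + 9/16 → 1
L = 5/104 + 21/208 + 3/16 + 5/16 + 7/16 + 9/16 + 1 = 551/208 ≈ 2.649 bits/symbol.

2.649 bits/symbol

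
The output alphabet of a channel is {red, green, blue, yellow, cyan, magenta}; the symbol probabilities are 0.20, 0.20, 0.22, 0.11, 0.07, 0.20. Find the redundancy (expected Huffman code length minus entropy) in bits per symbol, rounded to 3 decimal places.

Entropy H = −Σ p log₂ p ≈ 2.4926 bits.
Huffman merges: 7/100+11/100→9/50; 9/50+1/5→19/50; 1/5+1/5→2/5; 11/50+19/50→3/5; 2/5+3/5→1. L = 64/25 ≈ 2.5600.
L − H = 2.5600 − 2.4926 = 0.067 bits.

0.067 bits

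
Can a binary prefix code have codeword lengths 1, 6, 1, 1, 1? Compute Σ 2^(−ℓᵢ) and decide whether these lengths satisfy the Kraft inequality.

With common denominator 2^6 = 64: Σ 2^(−ℓᵢ) = 32/64 + 1/64 + 32/64 + 32/64 + 32/64 = 129/64 = 2.015625.
Kraft's inequality requires Σ ≤ 1; here Σ = 2.015625 > 1, so no such prefix code exists.

2.015625; no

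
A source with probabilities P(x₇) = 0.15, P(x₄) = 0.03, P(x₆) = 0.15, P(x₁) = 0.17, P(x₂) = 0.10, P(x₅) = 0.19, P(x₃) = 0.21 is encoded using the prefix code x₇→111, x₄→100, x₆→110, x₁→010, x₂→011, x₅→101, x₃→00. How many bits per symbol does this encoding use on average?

2.79 bits/symbol

L̄ = Σ pᵢ·ℓᵢ = 0.15·3 + 0.03·3 + 0.15·3 + 0.17·3 + 0.10·3 + 0.19·3 + 0.21·2 = 2.79 bits/symbol.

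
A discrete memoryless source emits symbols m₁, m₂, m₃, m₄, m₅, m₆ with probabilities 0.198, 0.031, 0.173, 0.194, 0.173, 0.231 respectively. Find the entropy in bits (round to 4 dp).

2.4411 bits

H = −Σ pᵢ log₂ pᵢ.
−0.198·log₂(0.198) = 0.4626
−0.031·log₂(0.031) = 0.1554
−0.173·log₂(0.173) = 0.4379
−0.194·log₂(0.194) = 0.4590
−0.173·log₂(0.173) = 0.4379
−0.231·log₂(0.231) = 0.4883
Sum ≈ 2.4411 → 2.4411 bits.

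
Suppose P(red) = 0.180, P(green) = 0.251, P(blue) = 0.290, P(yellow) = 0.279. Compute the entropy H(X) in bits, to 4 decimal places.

1.9776 bits

H = −Σ pᵢ log₂ pᵢ.
−0.180·log₂(0.180) = 0.4453
−0.251·log₂(0.251) = 0.5006
−0.290·log₂(0.290) = 0.5179
−0.279·log₂(0.279) = 0.5138
Sum ≈ 1.9776 → 1.9776 bits.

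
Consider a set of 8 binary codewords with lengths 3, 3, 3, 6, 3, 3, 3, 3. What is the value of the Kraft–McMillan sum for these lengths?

With common denominator 2^6 = 64: Σ 2^(−ℓᵢ) = 8/64 + 8/64 + 8/64 + 1/64 + 8/64 + 8/64 + 8/64 + 8/64 = 57/64 = 0.890625.

0.890625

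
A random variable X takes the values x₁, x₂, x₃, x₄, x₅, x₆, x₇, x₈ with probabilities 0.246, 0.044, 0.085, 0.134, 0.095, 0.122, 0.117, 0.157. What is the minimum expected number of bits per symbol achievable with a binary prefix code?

2.883 bits/symbol

Repeatedly combine the two least-probable nodes; the expected code length is the sum of the merged weights.
merge 11/250 + 17/200 → 129/1000
merge 19/200 + 117/1000 → 53/250
merge 61/500 + 129/1000 → 251/1000
merge 67/500 + 157/1000 → 291/1000
merge 53/250 + 123/500 → 229/500
merge 251/1000 + 291/1000 → 271/500
merge 229/500 + 271/500 → 1
L = 129/1000 + 53/250 + 251/1000 + 291/1000 + 229/500 + 271/500 + 1 = 2883/1000 = 2.883 bits/symbol.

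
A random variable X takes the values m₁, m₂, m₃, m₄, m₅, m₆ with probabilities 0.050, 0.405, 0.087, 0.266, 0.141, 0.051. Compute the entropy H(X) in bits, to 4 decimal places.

2.1764 bits

H = −Σ pᵢ log₂ pᵢ.
−0.050·log₂(0.050) = 0.2161
−0.405·log₂(0.405) = 0.5281
−0.087·log₂(0.087) = 0.3065
−0.266·log₂(0.266) = 0.5082
−0.141·log₂(0.141) = 0.3985
−0.051·log₂(0.051) = 0.2190
Sum ≈ 2.1764 → 2.1764 bits.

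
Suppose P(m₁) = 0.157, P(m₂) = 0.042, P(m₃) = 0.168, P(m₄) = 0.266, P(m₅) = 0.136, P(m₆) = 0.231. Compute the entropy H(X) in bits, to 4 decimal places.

H = −Σ pᵢ log₂ pᵢ.
−0.157·log₂(0.157) = 0.4194
−0.042·log₂(0.042) = 0.1921
−0.168·log₂(0.168) = 0.4323
−0.266·log₂(0.266) = 0.5082
−0.136·log₂(0.136) = 0.3915
−0.231·log₂(0.231) = 0.4883
Sum ≈ 2.4318 → 2.4318 bits.

2.4318 bits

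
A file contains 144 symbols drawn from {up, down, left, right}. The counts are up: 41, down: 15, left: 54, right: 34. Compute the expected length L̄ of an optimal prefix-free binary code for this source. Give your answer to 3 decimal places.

1.965 bits/symbol

Probabilities are the counts divided by 144.
Repeatedly combine the two least-probable nodes; the expected code length is the sum of the merged weights.
merge 5/48 + 17/72 → 49/144
merge 41/144 + 49/144 → 5/8
merge 3/8 + 5/8 → 1
L = 49/144 + 5/8 + 1 = 283/144 ≈ 1.965 bits/symbol.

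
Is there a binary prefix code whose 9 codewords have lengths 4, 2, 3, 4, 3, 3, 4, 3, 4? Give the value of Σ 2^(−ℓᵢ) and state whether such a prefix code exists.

With common denominator 2^4 = 16: Σ 2^(−ℓᵢ) = 1/16 + 4/16 + 2/16 + 1/16 + 2/16 + 2/16 + 1/16 + 2/16 + 1/16 = 16/16 = 1.
Kraft's inequality requires Σ ≤ 1; here Σ = 1 ≤ 1, so such a prefix code exists.

1; yes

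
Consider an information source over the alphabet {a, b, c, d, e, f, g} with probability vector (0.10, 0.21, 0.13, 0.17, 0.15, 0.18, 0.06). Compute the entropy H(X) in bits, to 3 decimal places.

2.722 bits

H = −Σ pᵢ log₂ pᵢ.
−0.10·log₂(0.10) = 0.3322
−0.21·log₂(0.21) = 0.4728
−0.13·log₂(0.13) = 0.3826
−0.17·log₂(0.17) = 0.4346
−0.15·log₂(0.15) = 0.4105
−0.18·log₂(0.18) = 0.4453
−0.06·log₂(0.06) = 0.2435
Sum ≈ 2.7216 → 2.722 bits.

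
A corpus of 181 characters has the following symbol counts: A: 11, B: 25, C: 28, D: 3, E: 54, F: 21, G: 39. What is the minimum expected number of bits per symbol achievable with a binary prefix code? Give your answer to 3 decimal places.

2.564 bits/symbol

Probabilities are the counts divided by 181.
Repeatedly combine the two least-probable nodes; the expected code length is the sum of the merged weights.
merge 3/181 + 11/181 → 14/181
merge 14/181 + 21/181 → 35/181
merge 25/181 + 28/181 → 53/181
merge 35/181 + 39/181 → 74/181
merge 53/181 + 54/181 → 107/181
merge 74/181 + 107/181 → 1
L = 14/181 + 35/181 + 53/181 + 74/181 + 107/181 + 1 = 464/181 ≈ 2.564 bits/symbol.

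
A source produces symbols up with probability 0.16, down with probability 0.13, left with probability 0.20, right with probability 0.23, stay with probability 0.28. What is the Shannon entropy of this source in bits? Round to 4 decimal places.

2.2719 bits

H = −Σ pᵢ log₂ pᵢ.
−0.16·log₂(0.16) = 0.4230
−0.13·log₂(0.13) = 0.3826
−0.20·log₂(0.20) = 0.4644
−0.23·log₂(0.23) = 0.4877
−0.28·log₂(0.28) = 0.5142
Sum ≈ 2.2719 → 2.2719 bits.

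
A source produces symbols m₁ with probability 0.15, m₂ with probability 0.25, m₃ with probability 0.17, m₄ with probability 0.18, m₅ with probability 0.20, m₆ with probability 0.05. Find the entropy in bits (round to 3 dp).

2.471 bits

H = −Σ pᵢ log₂ pᵢ.
−0.15·log₂(0.15) = 0.4105
−0.25·log₂(0.25) = 0.5000
−0.17·log₂(0.17) = 0.4346
−0.18·log₂(0.18) = 0.4453
−0.20·log₂(0.20) = 0.4644
−0.05·log₂(0.05) = 0.2161
Sum ≈ 2.4709 → 2.471 bits.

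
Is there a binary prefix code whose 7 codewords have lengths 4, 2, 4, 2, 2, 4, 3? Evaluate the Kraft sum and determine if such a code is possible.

1.0625; no

With common denominator 2^4 = 16: Σ 2^(−ℓᵢ) = 1/16 + 4/16 + 1/16 + 4/16 + 4/16 + 1/16 + 2/16 = 17/16 = 1.0625.
Kraft's inequality requires Σ ≤ 1; here Σ = 1.0625 > 1, so no such prefix code exists.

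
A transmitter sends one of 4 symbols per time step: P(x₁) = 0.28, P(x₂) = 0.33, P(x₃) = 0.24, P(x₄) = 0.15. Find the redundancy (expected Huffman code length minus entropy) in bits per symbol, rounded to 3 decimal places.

Entropy H = −Σ p log₂ p ≈ 1.9467 bits.
Huffman merges: 3/20+6/25→39/100; 7/25+33/100→61/100; 39/100+61/100→1. L = 2 ≈ 2.0000.
L − H = 2.0000 − 1.9467 = 0.053 bits.

0.053 bits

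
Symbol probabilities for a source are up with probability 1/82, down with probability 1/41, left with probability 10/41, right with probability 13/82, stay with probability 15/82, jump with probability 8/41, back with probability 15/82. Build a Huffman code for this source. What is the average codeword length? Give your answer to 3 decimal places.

2.598 bits/symbol

Repeatedly combine the two least-probable nodes; the expected code length is the sum of the merged weights.
merge 1/82 + 1/41 → 3/82
merge 3/82 + 13/82 → 8/41
merge 15/82 + 15/82 → 15/41
merge 8/41 + 8/41 → 16/41
merge 10/41 + 15/41 → 25/41
merge 16/41 + 25/41 → 1
L = 3/82 + 8/41 + 15/41 + 16/41 + 25/41 + 1 = 213/82 ≈ 2.598 bits/symbol.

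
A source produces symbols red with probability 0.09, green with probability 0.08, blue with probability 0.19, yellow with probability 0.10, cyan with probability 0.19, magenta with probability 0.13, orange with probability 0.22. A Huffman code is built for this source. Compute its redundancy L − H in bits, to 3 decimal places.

0.050 bits

Entropy H = −Σ p log₂ p ≈ 2.7100 bits.
Huffman merges: 2/25+9/100→17/100; 1/10+13/100→23/100; 17/100+19/100→9/25; 19/100+11/50→41/100; 23/100+9/25→59/100; 41/100+59/100→1. L = 69/25 ≈ 2.7600.
L − H = 2.7600 − 2.7100 = 0.050 bits.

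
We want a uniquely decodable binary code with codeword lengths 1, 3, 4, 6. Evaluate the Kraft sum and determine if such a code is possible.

With common denominator 2^6 = 64: Σ 2^(−ℓᵢ) = 32/64 + 8/64 + 4/64 + 1/64 = 45/64 = 0.703125.
Kraft's inequality requires Σ ≤ 1; here Σ = 0.703125 ≤ 1, so such a prefix code exists.

0.703125; yes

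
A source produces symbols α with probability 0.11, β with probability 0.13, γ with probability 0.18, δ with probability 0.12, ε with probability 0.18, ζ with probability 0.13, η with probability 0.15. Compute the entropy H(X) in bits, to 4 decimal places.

2.7838 bits

H = −Σ pᵢ log₂ pᵢ.
−0.11·log₂(0.11) = 0.3503
−0.13·log₂(0.13) = 0.3826
−0.18·log₂(0.18) = 0.4453
−0.12·log₂(0.12) = 0.3671
−0.18·log₂(0.18) = 0.4453
−0.13·log₂(0.13) = 0.3826
−0.15·log₂(0.15) = 0.4105
Sum ≈ 2.7838 → 2.7838 bits.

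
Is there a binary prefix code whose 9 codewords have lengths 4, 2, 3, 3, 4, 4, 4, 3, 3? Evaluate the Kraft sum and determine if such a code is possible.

1; yes

With common denominator 2^4 = 16: Σ 2^(−ℓᵢ) = 1/16 + 4/16 + 2/16 + 2/16 + 1/16 + 1/16 + 1/16 + 2/16 + 2/16 = 16/16 = 1.
Kraft's inequality requires Σ ≤ 1; here Σ = 1 ≤ 1, so such a prefix code exists.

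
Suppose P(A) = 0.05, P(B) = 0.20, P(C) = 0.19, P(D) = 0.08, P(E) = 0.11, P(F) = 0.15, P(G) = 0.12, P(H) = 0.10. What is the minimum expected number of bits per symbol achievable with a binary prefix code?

2.93 bits/symbol

Repeatedly combine the two least-probable nodes; the expected code length is the sum of the merged weights.
merge 1/20 + 2/25 → 13/100
merge 1/10 + 11/100 → 21/100
merge 3/25 + 13/100 → 1/4
merge 3/20 + 19/100 → 17/50
merge 1/5 + 21/100 → 41/100
merge 1/4 + 17/50 → 59/100
merge 41/100 + 59/100 → 1
L = 13/100 + 21/100 + 1/4 + 17/50 + 41/100 + 59/100 + 1 = 293/100 = 2.93 bits/symbol.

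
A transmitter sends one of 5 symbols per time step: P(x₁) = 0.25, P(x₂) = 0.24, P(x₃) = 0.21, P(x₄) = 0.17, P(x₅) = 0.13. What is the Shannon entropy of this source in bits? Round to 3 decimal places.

2.284 bits

H = −Σ pᵢ log₂ pᵢ.
−0.25·log₂(0.25) = 0.5000
−0.24·log₂(0.24) = 0.4941
−0.21·log₂(0.21) = 0.4728
−0.17·log₂(0.17) = 0.4346
−0.13·log₂(0.13) = 0.3826
Sum ≈ 2.2842 → 2.284 bits.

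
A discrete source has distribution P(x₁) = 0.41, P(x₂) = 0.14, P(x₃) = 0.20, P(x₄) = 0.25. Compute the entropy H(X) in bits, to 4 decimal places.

H = −Σ pᵢ log₂ pᵢ.
−0.41·log₂(0.41) = 0.5274
−0.14·log₂(0.14) = 0.3971
−0.20·log₂(0.20) = 0.4644
−0.25·log₂(0.25) = 0.5000
Sum ≈ 1.8889 → 1.8889 bits.

1.8889 bits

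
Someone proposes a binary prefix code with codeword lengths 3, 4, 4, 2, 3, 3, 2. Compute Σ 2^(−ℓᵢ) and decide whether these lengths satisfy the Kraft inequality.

With common denominator 2^4 = 16: Σ 2^(−ℓᵢ) = 2/16 + 1/16 + 1/16 + 4/16 + 2/16 + 2/16 + 4/16 = 16/16 = 1.
Kraft's inequality requires Σ ≤ 1; here Σ = 1 ≤ 1, so such a prefix code exists.

1; yes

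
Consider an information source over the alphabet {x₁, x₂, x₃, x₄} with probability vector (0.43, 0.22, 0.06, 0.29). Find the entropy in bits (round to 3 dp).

1.766 bits

H = −Σ pᵢ log₂ pᵢ.
−0.43·log₂(0.43) = 0.5236
−0.22·log₂(0.22) = 0.4806
−0.06·log₂(0.06) = 0.2435
−0.29·log₂(0.29) = 0.5179
Sum ≈ 1.7656 → 1.766 bits.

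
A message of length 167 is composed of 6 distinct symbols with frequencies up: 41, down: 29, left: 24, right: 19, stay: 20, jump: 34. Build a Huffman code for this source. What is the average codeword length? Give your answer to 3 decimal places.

2.551 bits/symbol

Probabilities are the counts divided by 167.
Repeatedly combine the two least-probable nodes; the expected code length is the sum of the merged weights.
merge 19/167 + 20/167 → 39/167
merge 24/167 + 29/167 → 53/167
merge 34/167 + 39/167 → 73/167
merge 41/167 + 53/167 → 94/167
merge 73/167 + 94/167 → 1
L = 39/167 + 53/167 + 73/167 + 94/167 + 1 = 426/167 ≈ 2.551 bits/symbol.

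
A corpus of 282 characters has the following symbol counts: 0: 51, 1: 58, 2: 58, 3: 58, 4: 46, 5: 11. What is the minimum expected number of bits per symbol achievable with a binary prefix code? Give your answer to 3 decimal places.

2.585 bits/symbol

Probabilities are the counts divided by 282.
Repeatedly combine the two least-probable nodes; the expected code length is the sum of the merged weights.
merge 11/282 + 23/141 → 19/94
merge 17/94 + 19/94 → 18/47
merge 29/141 + 29/141 → 58/141
merge 29/141 + 18/47 → 83/141
merge 58/141 + 83/141 → 1
L = 19/94 + 18/47 + 58/141 + 83/141 + 1 = 243/94 ≈ 2.585 bits/symbol.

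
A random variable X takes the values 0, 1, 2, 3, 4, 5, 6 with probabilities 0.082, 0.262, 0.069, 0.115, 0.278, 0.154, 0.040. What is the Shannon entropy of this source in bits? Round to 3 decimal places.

2.542 bits

H = −Σ pᵢ log₂ pᵢ.
−0.082·log₂(0.082) = 0.2959
−0.262·log₂(0.262) = 0.5063
−0.069·log₂(0.069) = 0.2662
−0.115·log₂(0.115) = 0.3588
−0.278·log₂(0.278) = 0.5134
−0.154·log₂(0.154) = 0.4156
−0.040·log₂(0.040) = 0.1858
Sum ≈ 2.5420 → 2.542 bits.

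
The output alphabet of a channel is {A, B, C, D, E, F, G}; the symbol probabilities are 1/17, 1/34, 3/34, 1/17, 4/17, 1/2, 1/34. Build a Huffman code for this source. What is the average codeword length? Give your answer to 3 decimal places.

Repeatedly combine the two least-probable nodes; the expected code length is the sum of the merged weights.
merge 1/34 + 1/34 → 1/17
merge 1/17 + 1/17 → 2/17
merge 1/17 + 3/34 → 5/34
merge 2/17 + 5/34 → 9/34
merge 4/17 + 9/34 → 1/2
merge 1/2 + 1/2 → 1
L = 1/17 + 2/17 + 5/34 + 9/34 + 1/2 + 1 = 71/34 ≈ 2.088 bits/symbol.

2.088 bits/symbol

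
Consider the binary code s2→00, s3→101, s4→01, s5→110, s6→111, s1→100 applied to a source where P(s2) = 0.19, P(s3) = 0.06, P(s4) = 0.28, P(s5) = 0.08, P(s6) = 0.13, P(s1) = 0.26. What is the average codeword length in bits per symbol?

L̄ = Σ pᵢ·ℓᵢ = 0.19·2 + 0.06·3 + 0.28·2 + 0.08·3 + 0.13·3 + 0.26·3 = 2.53 bits/symbol.

2.53 bits/symbol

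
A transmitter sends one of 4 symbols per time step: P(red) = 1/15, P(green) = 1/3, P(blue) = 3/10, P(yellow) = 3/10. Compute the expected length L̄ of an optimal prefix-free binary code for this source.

Repeatedly combine the two least-probable nodes; the expected code length is the sum of the merged weights.
merge 1/15 + 3/10 → 11/30
merge 3/10 + 1/3 → 19/30
merge 11/30 + 19/30 → 1
L = 11/30 + 19/30 + 1 = 2 bits/symbol.

2 bits/symbol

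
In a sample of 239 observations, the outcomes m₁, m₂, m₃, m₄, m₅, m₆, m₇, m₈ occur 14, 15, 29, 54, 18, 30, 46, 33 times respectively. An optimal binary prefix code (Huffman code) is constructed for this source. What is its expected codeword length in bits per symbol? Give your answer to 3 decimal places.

Probabilities are the counts divided by 239.
Repeatedly combine the two least-probable nodes; the expected code length is the sum of the merged weights.
merge 14/239 + 15/239 → 29/239
merge 18/239 + 29/239 → 47/239
merge 29/239 + 30/239 → 59/239
merge 33/239 + 46/239 → 79/239
merge 47/239 + 54/239 → 101/239
merge 59/239 + 79/239 → 138/239
merge 101/239 + 138/239 → 1
L = 29/239 + 47/239 + 59/239 + 79/239 + 101/239 + 138/239 + 1 = 692/239 ≈ 2.895 bits/symbol.

2.895 bits/symbol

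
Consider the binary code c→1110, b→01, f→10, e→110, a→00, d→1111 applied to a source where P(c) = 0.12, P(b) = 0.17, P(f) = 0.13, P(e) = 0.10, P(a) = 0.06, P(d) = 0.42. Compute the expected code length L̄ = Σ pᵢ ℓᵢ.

L̄ = Σ pᵢ·ℓᵢ = 0.12·4 + 0.17·2 + 0.13·2 + 0.10·3 + 0.06·2 + 0.42·4 = 3.18 bits/symbol.

3.18 bits/symbol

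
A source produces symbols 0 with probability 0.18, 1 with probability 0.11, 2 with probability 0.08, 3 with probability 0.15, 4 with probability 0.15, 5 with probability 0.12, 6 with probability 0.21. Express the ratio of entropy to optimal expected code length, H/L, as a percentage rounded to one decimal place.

Entropy H = −Σ p log₂ p ≈ 2.7481 bits.
Huffman merges: 2/25+11/100→19/100; 3/25+3/20→27/100; 3/20+9/50→33/100; 19/100+21/100→2/5; 27/100+33/100→3/5; 2/5+3/5→1. L = 279/100 ≈ 2.7900.
Efficiency = H/L = 2.7481/2.7900 = 98.5%.

98.5%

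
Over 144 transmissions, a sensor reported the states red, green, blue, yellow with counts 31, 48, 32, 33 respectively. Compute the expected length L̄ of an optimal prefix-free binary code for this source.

2 bits/symbol

Probabilities are the counts divided by 144.
Repeatedly combine the two least-probable nodes; the expected code length is the sum of the merged weights.
merge 31/144 + 2/9 → 7/16
merge 11/48 + 1/3 → 9/16
merge 7/16 + 9/16 → 1
L = 7/16 + 9/16 + 1 = 2 bits/symbol.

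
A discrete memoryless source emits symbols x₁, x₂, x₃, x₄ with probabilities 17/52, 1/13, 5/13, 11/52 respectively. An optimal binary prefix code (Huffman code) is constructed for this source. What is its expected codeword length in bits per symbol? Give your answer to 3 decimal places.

1.904 bits/symbol

Repeatedly combine the two least-probable nodes; the expected code length is the sum of the merged weights.
merge 1/13 + 11/52 → 15/52
merge 15/52 + 17/52 → 8/13
merge 5/13 + 8/13 → 1
L = 15/52 + 8/13 + 1 = 99/52 ≈ 1.904 bits/symbol.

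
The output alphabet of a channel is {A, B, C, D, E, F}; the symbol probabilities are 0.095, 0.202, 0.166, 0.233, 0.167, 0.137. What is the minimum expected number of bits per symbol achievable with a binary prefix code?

2.565 bits/symbol

Repeatedly combine the two least-probable nodes; the expected code length is the sum of the merged weights.
merge 19/200 + 137/1000 → 29/125
merge 83/500 + 167/1000 → 333/1000
merge 101/500 + 29/125 → 217/500
merge 233/1000 + 333/1000 → 283/500
merge 217/500 + 283/500 → 1
L = 29/125 + 333/1000 + 217/500 + 283/500 + 1 = 513/200 = 2.565 bits/symbol.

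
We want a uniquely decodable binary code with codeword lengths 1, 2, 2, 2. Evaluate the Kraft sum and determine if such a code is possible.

With common denominator 2^2 = 4: Σ 2^(−ℓᵢ) = 2/4 + 1/4 + 1/4 + 1/4 = 5/4 = 1.25.
Kraft's inequality requires Σ ≤ 1; here Σ = 1.25 > 1, so no such prefix code exists.

1.25; no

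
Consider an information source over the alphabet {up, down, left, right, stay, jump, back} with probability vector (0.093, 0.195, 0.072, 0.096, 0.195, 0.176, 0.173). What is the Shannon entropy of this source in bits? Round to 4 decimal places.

H = −Σ pᵢ log₂ pᵢ.
−0.093·log₂(0.093) = 0.3187
−0.195·log₂(0.195) = 0.4599
−0.072·log₂(0.072) = 0.2733
−0.096·log₂(0.096) = 0.3246
−0.195·log₂(0.195) = 0.4599
−0.176·log₂(0.176) = 0.4411
−0.173·log₂(0.173) = 0.4379
Sum ≈ 2.7153 → 2.7153 bits.

2.7153 bits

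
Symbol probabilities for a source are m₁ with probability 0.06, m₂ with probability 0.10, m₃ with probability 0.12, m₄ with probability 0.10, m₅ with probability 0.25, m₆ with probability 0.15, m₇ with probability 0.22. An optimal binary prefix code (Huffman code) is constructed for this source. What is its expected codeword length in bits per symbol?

Repeatedly combine the two least-probable nodes; the expected code length is the sum of the merged weights.
merge 3/50 + 1/10 → 4/25
merge 1/10 + 3/25 → 11/50
merge 3/20 + 4/25 → 31/100
merge 11/50 + 11/50 → 11/25
merge 1/4 + 31/100 → 14/25
merge 11/25 + 14/25 → 1
L = 4/25 + 11/50 + 31/100 + 11/25 + 14/25 + 1 = 269/100 = 2.69 bits/symbol.

2.69 bits/symbol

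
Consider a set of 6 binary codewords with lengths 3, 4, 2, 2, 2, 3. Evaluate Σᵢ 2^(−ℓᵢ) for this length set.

1.0625

With common denominator 2^4 = 16: Σ 2^(−ℓᵢ) = 2/16 + 1/16 + 4/16 + 4/16 + 4/16 + 2/16 = 17/16 = 1.0625.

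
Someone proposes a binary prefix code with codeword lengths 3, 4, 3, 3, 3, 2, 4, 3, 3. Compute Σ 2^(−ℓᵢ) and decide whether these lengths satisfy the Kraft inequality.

With common denominator 2^4 = 16: Σ 2^(−ℓᵢ) = 2/16 + 1/16 + 2/16 + 2/16 + 2/16 + 4/16 + 1/16 + 2/16 + 2/16 = 18/16 = 1.125.
Kraft's inequality requires Σ ≤ 1; here Σ = 1.125 > 1, so no such prefix code exists.

1.125; no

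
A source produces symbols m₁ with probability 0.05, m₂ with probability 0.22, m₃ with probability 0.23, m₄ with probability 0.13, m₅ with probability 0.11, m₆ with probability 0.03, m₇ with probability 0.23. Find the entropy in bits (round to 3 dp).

2.557 bits

H = −Σ pᵢ log₂ pᵢ.
−0.05·log₂(0.05) = 0.2161
−0.22·log₂(0.22) = 0.4806
−0.23·log₂(0.23) = 0.4877
−0.13·log₂(0.13) = 0.3826
−0.11·log₂(0.11) = 0.3503
−0.03·log₂(0.03) = 0.1518
−0.23·log₂(0.23) = 0.4877
Sum ≈ 2.5567 → 2.557 bits.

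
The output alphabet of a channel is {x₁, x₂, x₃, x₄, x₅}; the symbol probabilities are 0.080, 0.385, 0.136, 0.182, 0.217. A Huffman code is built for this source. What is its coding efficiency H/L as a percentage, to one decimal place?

Entropy H = −Σ p log₂ p ≈ 2.1388 bits.
Huffman merges: 2/25+17/125→27/125; 91/500+27/125→199/500; 217/1000+77/200→301/500; 199/500+301/500→1. L = 277/125 ≈ 2.2160.
Efficiency = H/L = 2.1388/2.2160 = 96.5%.

96.5%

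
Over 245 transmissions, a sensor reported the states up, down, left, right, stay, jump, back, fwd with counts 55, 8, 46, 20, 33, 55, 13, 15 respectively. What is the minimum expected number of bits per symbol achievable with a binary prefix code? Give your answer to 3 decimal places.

Probabilities are the counts divided by 245.
Repeatedly combine the two least-probable nodes; the expected code length is the sum of the merged weights.
merge 8/245 + 13/245 → 3/35
merge 3/49 + 4/49 → 1/7
merge 3/35 + 33/245 → 54/245
merge 1/7 + 46/245 → 81/245
merge 54/245 + 11/49 → 109/245
merge 11/49 + 81/245 → 136/245
merge 109/245 + 136/245 → 1
L = 3/35 + 1/7 + 54/245 + 81/245 + 109/245 + 136/245 + 1 = 681/245 ≈ 2.780 bits/symbol.

2.780 bits/symbol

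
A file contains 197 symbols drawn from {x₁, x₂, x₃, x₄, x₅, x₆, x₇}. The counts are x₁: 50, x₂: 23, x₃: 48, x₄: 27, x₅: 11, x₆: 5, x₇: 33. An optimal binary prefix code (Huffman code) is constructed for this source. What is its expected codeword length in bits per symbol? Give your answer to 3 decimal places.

2.584 bits/symbol

Probabilities are the counts divided by 197.
Repeatedly combine the two least-probable nodes; the expected code length is the sum of the merged weights.
merge 5/197 + 11/197 → 16/197
merge 16/197 + 23/197 → 39/197
merge 27/197 + 33/197 → 60/197
merge 39/197 + 48/197 → 87/197
merge 50/197 + 60/197 → 110/197
merge 87/197 + 110/197 → 1
L = 16/197 + 39/197 + 60/197 + 87/197 + 110/197 + 1 = 509/197 ≈ 2.584 bits/symbol.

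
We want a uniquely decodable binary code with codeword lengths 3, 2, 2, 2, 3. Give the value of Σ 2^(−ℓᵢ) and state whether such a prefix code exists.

With common denominator 2^3 = 8: Σ 2^(−ℓᵢ) = 1/8 + 2/8 + 2/8 + 2/8 + 1/8 = 8/8 = 1.
Kraft's inequality requires Σ ≤ 1; here Σ = 1 ≤ 1, so such a prefix code exists.

1; yes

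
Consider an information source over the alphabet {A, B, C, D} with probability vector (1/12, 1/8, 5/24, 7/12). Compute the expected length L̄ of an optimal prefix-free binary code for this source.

1.625 bits/symbol

Repeatedly combine the two least-probable nodes; the expected code length is the sum of the merged weights.
merge 1/12 + 1/8 → 5/24
merge 5/24 + 5/24 → 5/12
merge 5/12 + 7/12 → 1
L = 5/24 + 5/12 + 1 = 13/8 = 1.625 bits/symbol.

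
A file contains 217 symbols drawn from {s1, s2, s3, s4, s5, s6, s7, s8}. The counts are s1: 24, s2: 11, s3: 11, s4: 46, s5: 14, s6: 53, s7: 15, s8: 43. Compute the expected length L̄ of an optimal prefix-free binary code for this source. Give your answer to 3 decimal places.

2.779 bits/symbol

Probabilities are the counts divided by 217.
Repeatedly combine the two least-probable nodes; the expected code length is the sum of the merged weights.
merge 11/217 + 11/217 → 22/217
merge 2/31 + 15/217 → 29/217
merge 22/217 + 24/217 → 46/217
merge 29/217 + 43/217 → 72/217
merge 46/217 + 46/217 → 92/217
merge 53/217 + 72/217 → 125/217
merge 92/217 + 125/217 → 1
L = 22/217 + 29/217 + 46/217 + 72/217 + 92/217 + 125/217 + 1 = 603/217 ≈ 2.779 bits/symbol.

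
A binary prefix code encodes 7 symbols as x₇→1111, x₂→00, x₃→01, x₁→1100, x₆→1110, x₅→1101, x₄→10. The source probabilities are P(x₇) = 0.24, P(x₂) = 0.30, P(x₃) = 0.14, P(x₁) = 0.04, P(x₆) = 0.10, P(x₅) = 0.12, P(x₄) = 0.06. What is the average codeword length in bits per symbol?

L̄ = Σ pᵢ·ℓᵢ = 0.24·4 + 0.30·2 + 0.14·2 + 0.04·4 + 0.10·4 + 0.12·4 + 0.06·2 = 3 bits/symbol.

3 bits/symbol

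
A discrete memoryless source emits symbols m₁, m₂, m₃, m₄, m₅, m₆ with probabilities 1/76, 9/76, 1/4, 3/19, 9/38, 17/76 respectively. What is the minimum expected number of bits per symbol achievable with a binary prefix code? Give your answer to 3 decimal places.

Repeatedly combine the two least-probable nodes; the expected code length is the sum of the merged weights.
merge 1/76 + 9/76 → 5/38
merge 5/38 + 3/19 → 11/38
merge 17/76 + 9/38 → 35/76
merge 1/4 + 11/38 → 41/76
merge 35/76 + 41/76 → 1
L = 5/38 + 11/38 + 35/76 + 41/76 + 1 = 46/19 ≈ 2.421 bits/symbol.

2.421 bits/symbol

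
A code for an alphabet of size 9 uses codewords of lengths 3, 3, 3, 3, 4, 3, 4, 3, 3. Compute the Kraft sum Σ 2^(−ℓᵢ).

1

With common denominator 2^4 = 16: Σ 2^(−ℓᵢ) = 2/16 + 2/16 + 2/16 + 2/16 + 1/16 + 2/16 + 1/16 + 2/16 + 2/16 = 16/16 = 1.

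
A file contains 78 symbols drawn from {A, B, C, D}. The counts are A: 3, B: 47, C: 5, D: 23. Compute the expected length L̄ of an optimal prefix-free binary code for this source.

Probabilities are the counts divided by 78.
Repeatedly combine the two least-probable nodes; the expected code length is the sum of the merged weights.
merge 1/26 + 5/78 → 4/39
merge 4/39 + 23/78 → 31/78
merge 31/78 + 47/78 → 1
L = 4/39 + 31/78 + 1 = 3/2 = 1.5 bits/symbol.

1.5 bits/symbol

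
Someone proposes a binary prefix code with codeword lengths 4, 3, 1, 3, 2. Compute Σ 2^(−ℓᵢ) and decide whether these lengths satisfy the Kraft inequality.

1.0625; no

With common denominator 2^4 = 16: Σ 2^(−ℓᵢ) = 1/16 + 2/16 + 8/16 + 2/16 + 4/16 = 17/16 = 1.0625.
Kraft's inequality requires Σ ≤ 1; here Σ = 1.0625 > 1, so no such prefix code exists.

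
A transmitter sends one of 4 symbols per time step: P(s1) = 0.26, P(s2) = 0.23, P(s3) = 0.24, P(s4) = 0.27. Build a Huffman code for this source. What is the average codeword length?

2 bits/symbol

Repeatedly combine the two least-probable nodes; the expected code length is the sum of the merged weights.
merge 23/100 + 6/25 → 47/100
merge 13/50 + 27/100 → 53/100
merge 47/100 + 53/100 → 1
L = 47/100 + 53/100 + 1 = 2 bits/symbol.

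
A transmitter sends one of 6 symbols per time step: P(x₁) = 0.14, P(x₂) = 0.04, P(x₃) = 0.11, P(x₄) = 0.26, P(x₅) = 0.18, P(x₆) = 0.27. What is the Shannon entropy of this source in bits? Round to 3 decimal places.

H = −Σ pᵢ log₂ pᵢ.
−0.14·log₂(0.14) = 0.3971
−0.04·log₂(0.04) = 0.1858
−0.11·log₂(0.11) = 0.3503
−0.26·log₂(0.26) = 0.5053
−0.18·log₂(0.18) = 0.4453
−0.27·log₂(0.27) = 0.5100
Sum ≈ 2.3938 → 2.394 bits.

2.394 bits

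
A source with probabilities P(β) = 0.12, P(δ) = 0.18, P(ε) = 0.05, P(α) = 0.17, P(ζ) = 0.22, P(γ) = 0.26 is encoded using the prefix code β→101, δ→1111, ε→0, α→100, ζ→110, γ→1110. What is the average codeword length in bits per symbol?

3.34 bits/symbol

L̄ = Σ pᵢ·ℓᵢ = 0.12·3 + 0.18·4 + 0.05·1 + 0.17·3 + 0.22·3 + 0.26·4 = 3.34 bits/symbol.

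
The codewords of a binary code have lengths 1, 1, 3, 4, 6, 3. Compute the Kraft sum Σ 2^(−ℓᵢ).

With common denominator 2^6 = 64: Σ 2^(−ℓᵢ) = 32/64 + 32/64 + 8/64 + 4/64 + 1/64 + 8/64 = 85/64 = 1.328125.

1.328125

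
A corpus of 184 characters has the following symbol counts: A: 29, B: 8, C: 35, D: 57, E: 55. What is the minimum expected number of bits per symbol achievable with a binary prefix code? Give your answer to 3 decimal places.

2.201 bits/symbol

Probabilities are the counts divided by 184.
Repeatedly combine the two least-probable nodes; the expected code length is the sum of the merged weights.
merge 1/23 + 29/184 → 37/184
merge 35/184 + 37/184 → 9/23
merge 55/184 + 57/184 → 14/23
merge 9/23 + 14/23 → 1
L = 37/184 + 9/23 + 14/23 + 1 = 405/184 ≈ 2.201 bits/symbol.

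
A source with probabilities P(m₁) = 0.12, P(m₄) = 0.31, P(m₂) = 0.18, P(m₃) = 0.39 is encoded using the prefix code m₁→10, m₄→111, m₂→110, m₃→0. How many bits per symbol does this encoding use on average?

2.1 bits/symbol

L̄ = Σ pᵢ·ℓᵢ = 0.12·2 + 0.31·3 + 0.18·3 + 0.39·1 = 2.1 bits/symbol.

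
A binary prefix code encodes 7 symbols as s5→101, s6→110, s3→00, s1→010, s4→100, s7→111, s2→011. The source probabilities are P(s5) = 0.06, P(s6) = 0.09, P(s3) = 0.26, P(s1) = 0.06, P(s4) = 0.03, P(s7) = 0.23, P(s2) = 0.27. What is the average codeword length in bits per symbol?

L̄ = Σ pᵢ·ℓᵢ = 0.06·3 + 0.09·3 + 0.26·2 + 0.06·3 + 0.03·3 + 0.23·3 + 0.27·3 = 2.74 bits/symbol.

2.74 bits/symbol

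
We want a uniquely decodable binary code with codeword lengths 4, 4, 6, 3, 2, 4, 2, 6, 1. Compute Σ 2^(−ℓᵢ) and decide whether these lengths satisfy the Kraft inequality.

With common denominator 2^6 = 64: Σ 2^(−ℓᵢ) = 4/64 + 4/64 + 1/64 + 8/64 + 16/64 + 4/64 + 16/64 + 1/64 + 32/64 = 86/64 = 1.34375.
Kraft's inequality requires Σ ≤ 1; here Σ = 1.34375 > 1, so no such prefix code exists.

1.34375; no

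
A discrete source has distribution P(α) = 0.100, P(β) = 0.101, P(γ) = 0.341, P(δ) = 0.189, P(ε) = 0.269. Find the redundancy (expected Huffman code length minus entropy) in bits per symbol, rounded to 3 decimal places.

Entropy H = −Σ p log₂ p ≈ 2.1594 bits.
Huffman merges: 1/10+101/1000→201/1000; 189/1000+201/1000→39/100; 269/1000+341/1000→61/100; 39/100+61/100→1. L = 2201/1000 ≈ 2.2010.
L − H = 2.2010 − 2.1594 = 0.042 bits.

0.042 bits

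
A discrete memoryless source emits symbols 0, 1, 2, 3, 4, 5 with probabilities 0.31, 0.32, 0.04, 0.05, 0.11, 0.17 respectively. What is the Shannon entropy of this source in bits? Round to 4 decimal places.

2.2366 bits

H = −Σ pᵢ log₂ pᵢ.
−0.31·log₂(0.31) = 0.5238
−0.32·log₂(0.32) = 0.5260
−0.04·log₂(0.04) = 0.1858
−0.05·log₂(0.05) = 0.2161
−0.11·log₂(0.11) = 0.3503
−0.17·log₂(0.17) = 0.4346
Sum ≈ 2.2366 → 2.2366 bits.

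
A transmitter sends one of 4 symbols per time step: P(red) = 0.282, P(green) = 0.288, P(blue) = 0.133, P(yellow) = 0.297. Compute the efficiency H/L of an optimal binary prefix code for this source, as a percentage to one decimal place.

97.0%

Entropy H = −Σ p log₂ p ≈ 1.9395 bits.
Huffman merges: 133/1000+141/500→83/200; 36/125+297/1000→117/200; 83/200+117/200→1. L = 2 ≈ 2.0000.
Efficiency = H/L = 1.9395/2.0000 = 97.0%.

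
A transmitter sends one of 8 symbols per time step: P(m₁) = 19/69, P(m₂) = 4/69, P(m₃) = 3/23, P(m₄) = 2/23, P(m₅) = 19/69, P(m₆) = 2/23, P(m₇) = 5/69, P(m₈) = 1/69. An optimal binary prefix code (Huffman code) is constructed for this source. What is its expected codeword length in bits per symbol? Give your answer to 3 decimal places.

2.667 bits/symbol

Repeatedly combine the two least-probable nodes; the expected code length is the sum of the merged weights.
merge 1/69 + 4/69 → 5/69
merge 5/69 + 5/69 → 10/69
merge 2/23 + 2/23 → 4/23
merge 3/23 + 10/69 → 19/69
merge 4/23 + 19/69 → 31/69
merge 19/69 + 19/69 → 38/69
merge 31/69 + 38/69 → 1
L = 5/69 + 10/69 + 4/23 + 19/69 + 31/69 + 38/69 + 1 = 8/3 ≈ 2.667 bits/symbol.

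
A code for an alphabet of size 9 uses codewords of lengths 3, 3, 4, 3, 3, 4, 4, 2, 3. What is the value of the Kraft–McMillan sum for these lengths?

1.0625

With common denominator 2^4 = 16: Σ 2^(−ℓᵢ) = 2/16 + 2/16 + 1/16 + 2/16 + 2/16 + 1/16 + 1/16 + 4/16 + 2/16 = 17/16 = 1.0625.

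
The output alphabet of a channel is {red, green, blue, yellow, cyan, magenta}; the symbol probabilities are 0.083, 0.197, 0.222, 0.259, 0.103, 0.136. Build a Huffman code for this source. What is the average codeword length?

Repeatedly combine the two least-probable nodes; the expected code length is the sum of the merged weights.
merge 83/1000 + 103/1000 → 93/500
merge 17/125 + 93/500 → 161/500
merge 197/1000 + 111/500 → 419/1000
merge 259/1000 + 161/500 → 581/1000
merge 419/1000 + 581/1000 → 1
L = 93/500 + 161/500 + 419/1000 + 581/1000 + 1 = 627/250 = 2.508 bits/symbol.

2.508 bits/symbol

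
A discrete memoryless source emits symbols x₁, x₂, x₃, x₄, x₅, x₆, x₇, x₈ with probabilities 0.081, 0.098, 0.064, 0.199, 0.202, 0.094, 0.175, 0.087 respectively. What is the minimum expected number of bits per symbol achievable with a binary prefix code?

2.925 bits/symbol

Repeatedly combine the two least-probable nodes; the expected code length is the sum of the merged weights.
merge 8/125 + 81/1000 → 29/200
merge 87/1000 + 47/500 → 181/1000
merge 49/500 + 29/200 → 243/1000
merge 7/40 + 181/1000 → 89/250
merge 199/1000 + 101/500 → 401/1000
merge 243/1000 + 89/250 → 599/1000
merge 401/1000 + 599/1000 → 1
L = 29/200 + 181/1000 + 243/1000 + 89/250 + 401/1000 + 599/1000 + 1 = 117/40 = 2.925 bits/symbol.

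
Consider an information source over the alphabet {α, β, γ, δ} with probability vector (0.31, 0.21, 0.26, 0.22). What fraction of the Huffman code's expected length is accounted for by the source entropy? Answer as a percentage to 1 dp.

Entropy H = −Σ p log₂ p ≈ 1.9825 bits.
Huffman merges: 21/100+11/50→43/100; 13/50+31/100→57/100; 43/100+57/100→1. L = 2 ≈ 2.0000.
Efficiency = H/L = 1.9825/2.0000 = 99.1%.

99.1%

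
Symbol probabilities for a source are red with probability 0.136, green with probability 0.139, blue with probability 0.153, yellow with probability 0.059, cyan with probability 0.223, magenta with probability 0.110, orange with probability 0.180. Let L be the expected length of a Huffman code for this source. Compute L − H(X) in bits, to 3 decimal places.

Entropy H = −Σ p log₂ p ≈ 2.7208 bits.
Huffman merges: 59/1000+11/100→169/1000; 17/125+139/1000→11/40; 153/1000+169/1000→161/500; 9/50+223/1000→403/1000; 11/40+161/500→597/1000; 403/1000+597/1000→1. L = 1383/500 ≈ 2.7660.
L − H = 2.7660 − 2.7208 = 0.045 bits.

0.045 bits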